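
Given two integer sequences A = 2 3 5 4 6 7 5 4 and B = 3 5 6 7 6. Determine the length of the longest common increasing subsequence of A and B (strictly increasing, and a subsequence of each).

4

A longest common strictly increasing subsequence is 3, 5, 6, 7 (length 4); it appears in order in both A and B, and no longer such subsequence exists.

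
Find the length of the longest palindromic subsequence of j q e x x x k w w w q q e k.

One longest palindromic subsequence is kwwwk (positions 7,8,9,10,14); it reads the same forward and backward, and the interval DP gives dp[1][14] = 5.

5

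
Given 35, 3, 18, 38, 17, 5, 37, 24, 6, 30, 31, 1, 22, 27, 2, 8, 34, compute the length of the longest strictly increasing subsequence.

6

Let dp[i] be the longest increasing subsequence ending at position i. Then dp = [1, 1, 2, 3, 2, 2, 3, 3, 3, 4, 5, 1, 4, 5, 2, 4, 6].
The maximum is 6; one witness is 3, 18, 24, 30, 31, 34 at positions 2,3,8,10,11,17.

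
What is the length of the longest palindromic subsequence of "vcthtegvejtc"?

7

Using dp[i][j] = 2 + dp[i+1][j−1] if the ends match, else max(dp[i+1][j], dp[i][j−1]):
dp[1][12] = 7. A witness is ctevetc at positions 2,3,6,8,9,11,12.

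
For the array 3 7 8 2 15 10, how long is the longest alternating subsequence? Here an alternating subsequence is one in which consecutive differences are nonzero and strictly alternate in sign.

Track the best alternating length ending on an up-step vs a down-step at each position: up/down = 1/1, 2/1, 2/1, 1/3, 4/1, 4/5.
The maximum over both is 5; one such subsequence is 3, 7, 2, 15, 10.

5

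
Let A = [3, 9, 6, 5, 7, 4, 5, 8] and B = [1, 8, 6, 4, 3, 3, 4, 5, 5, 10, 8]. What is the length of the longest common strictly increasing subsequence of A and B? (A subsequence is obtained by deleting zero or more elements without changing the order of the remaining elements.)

4

For each value that appears in both, track the longest common increasing run ending there.
The best achievable length is 4; one witness is 3, 4, 5, 8 (A-positions 1,6,7,8, B-positions 5,7,8,11).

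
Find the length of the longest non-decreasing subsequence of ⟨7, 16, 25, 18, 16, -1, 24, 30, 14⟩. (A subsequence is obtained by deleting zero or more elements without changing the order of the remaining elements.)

One longest non-decreasing subsequence is 7, 16, 18, 24, 30 (positions 1,2,4,7,8), of length 5; no longer one exists.

5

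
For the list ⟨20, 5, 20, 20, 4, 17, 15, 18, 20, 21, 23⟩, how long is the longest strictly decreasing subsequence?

3

Scanning left to right, the best length ending at each element is: 20→1, 5→2, 20→1, 20→1, 4→3, 17→2, 15→3, 18→2, 20→1, 21→1, 23→1.
So the longest decreasing subsequence has length 3, e.g. 20, 5, 4.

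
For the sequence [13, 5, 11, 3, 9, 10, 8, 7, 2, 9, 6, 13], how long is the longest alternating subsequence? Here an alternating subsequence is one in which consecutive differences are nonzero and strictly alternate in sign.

9

Track the best alternating length ending on an up-step vs a down-step at each position: up/down = 1/1, 1/2, 3/2, 1/4, 5/4, 5/4, 5/6, 5/6, 1/6, 7/6, 7/8, 9/1.
The maximum over both is 9; one such subsequence is 13, 5, 11, 3, 9, 8, 9, 6, 13.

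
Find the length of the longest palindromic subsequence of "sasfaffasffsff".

8

Using dp[i][j] = 2 + dp[i+1][j−1] if the ends match, else max(dp[i+1][j], dp[i][j−1]):
dp[1][14] = 8. A witness is ffsffsff at positions 4,6,9,10,11,12,13,14.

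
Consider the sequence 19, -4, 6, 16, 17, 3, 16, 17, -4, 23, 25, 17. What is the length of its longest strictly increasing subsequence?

Let dp[i] be the longest increasing subsequence ending at position i. Then dp = [1, 1, 2, 3, 4, 2, 3, 4, 1, 5, 6, 4].
The maximum is 6; one witness is -4, 6, 16, 17, 23, 25 at positions 2,3,4,5,10,11.

6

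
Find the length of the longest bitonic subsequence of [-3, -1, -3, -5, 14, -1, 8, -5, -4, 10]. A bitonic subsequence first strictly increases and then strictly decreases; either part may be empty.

Let inc[i] be the LIS ending at i and dec[i] the longest strictly decreasing subsequence starting at i. inc = [1, 2, 1, 1, 3, 2, 3, 1, 2, 4], dec = [2, 3, 2, 1, 3, 2, 2, 1, 1, 1].
max_i inc[i]+dec[i]−1 = 5, with one witness -3, -1, 14, 8, -4.

5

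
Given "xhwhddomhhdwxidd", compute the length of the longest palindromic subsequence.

One longest palindromic subsequence is xwdhhdwx (positions 1,3,5,9,10,11,12,13); it reads the same forward and backward, and the interval DP gives dp[1][16] = 8.

8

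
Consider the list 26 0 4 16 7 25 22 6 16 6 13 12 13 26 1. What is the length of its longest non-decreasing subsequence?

Scanning left to right, the best length ending at each element is: 26→1, 0→1, 4→2, 16→3, 7→3, 25→4, 22→4, 6→3, 16→4, 6→4, 13→5, 12→5, 13→6, 26→7, 1→2.
So the longest non-decreasing subsequence has length 7, e.g. 0, 4, 6, 6, 13, 13, 26.

7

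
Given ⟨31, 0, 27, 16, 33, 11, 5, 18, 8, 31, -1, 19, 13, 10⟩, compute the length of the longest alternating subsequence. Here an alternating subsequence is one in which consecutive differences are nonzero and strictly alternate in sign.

12

Track the best alternating length ending on an up-step vs a down-step at each position: up/down = 1/1, 1/2, 3/2, 3/4, 5/1, 3/6, 3/6, 7/6, 7/8, 9/6, 1/10, 11/10, 11/12, 11/12.
The maximum over both is 12; one such subsequence is 31, 0, 27, 16, 33, 11, 18, 8, 31, -1, 19, 13.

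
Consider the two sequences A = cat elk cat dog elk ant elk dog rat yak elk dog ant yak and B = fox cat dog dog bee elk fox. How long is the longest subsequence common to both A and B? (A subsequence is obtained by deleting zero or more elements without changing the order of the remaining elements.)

4

A longest common subsequence is cat, dog, dog, elk (length 4); the LCS DP confirms no longer common subsequence exists.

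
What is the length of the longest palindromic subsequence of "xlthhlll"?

4

One longest palindromic subsequence is llll (positions 2,6,7,8); it reads the same forward and backward, and the interval DP gives dp[1][8] = 4.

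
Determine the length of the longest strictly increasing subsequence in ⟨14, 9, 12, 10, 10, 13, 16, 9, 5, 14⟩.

4

One longest increasing subsequence is 9, 12, 13, 16 (positions 2,3,6,7), of length 4; no longer one exists.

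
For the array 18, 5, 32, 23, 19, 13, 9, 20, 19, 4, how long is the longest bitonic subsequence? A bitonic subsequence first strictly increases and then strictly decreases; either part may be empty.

Let inc[i] be the LIS ending at i and dec[i] the longest strictly decreasing subsequence starting at i. inc = [1, 1, 2, 2, 2, 2, 2, 3, 3, 1], dec = [4, 2, 6, 5, 4, 3, 2, 3, 2, 1].
max_i inc[i]+dec[i]−1 = 7, with one witness 18, 32, 23, 19, 13, 9, 4.

7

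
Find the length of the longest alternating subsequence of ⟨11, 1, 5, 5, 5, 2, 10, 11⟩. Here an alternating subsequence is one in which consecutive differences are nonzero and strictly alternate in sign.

5

A longest alternating subsequence is 11, 1, 5, 2, 10 (positions 1,2,3,6,7); its 4 consecutive differences strictly alternate in sign, and length 5 is optimal.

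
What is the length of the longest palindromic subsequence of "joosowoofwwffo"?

One longest palindromic subsequence is ooowooo (positions 2,3,5,6,7,8,14); it reads the same forward and backward, and the interval DP gives dp[1][14] = 7.

7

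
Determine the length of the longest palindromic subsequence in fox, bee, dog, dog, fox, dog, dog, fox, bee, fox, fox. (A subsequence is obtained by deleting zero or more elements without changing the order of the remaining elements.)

One longest palindromic subsequence is fox bee dog dog fox dog dog bee fox (positions 1,2,3,4,5,6,7,9,11); it reads the same forward and backward, and the interval DP gives dp[1][11] = 9.

9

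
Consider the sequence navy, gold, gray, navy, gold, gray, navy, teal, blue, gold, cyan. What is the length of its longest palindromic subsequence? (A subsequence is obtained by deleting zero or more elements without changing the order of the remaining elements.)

5

Using dp[i][j] = 2 + dp[i+1][j−1] if the ends match, else max(dp[i+1][j], dp[i][j−1]):
dp[1][11] = 5. A witness is gold navy gray navy gold at positions 2,4,6,7,10.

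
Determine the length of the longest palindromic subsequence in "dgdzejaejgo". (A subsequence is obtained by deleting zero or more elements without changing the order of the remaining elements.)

Using dp[i][j] = 2 + dp[i+1][j−1] if the ends match, else max(dp[i+1][j], dp[i][j−1]):
dp[1][11] = 5. A witness is gjejg at positions 2,6,8,9,10.

5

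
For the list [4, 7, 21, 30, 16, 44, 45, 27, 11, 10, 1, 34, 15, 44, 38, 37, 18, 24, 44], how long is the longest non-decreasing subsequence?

Scanning left to right, the best length ending at each element is: 4→1, 7→2, 21→3, 30→4, 16→3, 44→5, 45→6, 27→4, 11→3, 10→3, 1→1, 34→5, 15→4, 44→6, 38→6, 37→6, 18→5, 24→6, 44→7.
So the longest non-decreasing subsequence has length 7, e.g. 4, 7, 21, 30, 44, 44, 44.

7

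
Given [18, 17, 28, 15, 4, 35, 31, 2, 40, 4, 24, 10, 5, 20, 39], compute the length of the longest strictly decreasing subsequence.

Let dp[i] be the longest decreasing subsequence ending at position i. Then dp = [1, 2, 1, 3, 4, 1, 2, 5, 1, 4, 3, 4, 5, 4, 2].
The maximum is 5; one witness is 18, 17, 15, 4, 2 at positions 1,2,4,5,8.

5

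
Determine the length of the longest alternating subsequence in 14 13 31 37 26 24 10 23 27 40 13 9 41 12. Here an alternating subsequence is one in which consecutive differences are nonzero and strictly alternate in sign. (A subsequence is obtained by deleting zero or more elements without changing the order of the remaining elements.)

8

Track the best alternating length ending on an up-step vs a down-step at each position: up/down = 1/1, 1/2, 3/1, 3/1, 3/4, 3/4, 1/4, 5/4, 5/4, 5/1, 5/6, 1/6, 7/1, 7/8.
The maximum over both is 8; one such subsequence is 14, 13, 31, 10, 23, 13, 41, 12.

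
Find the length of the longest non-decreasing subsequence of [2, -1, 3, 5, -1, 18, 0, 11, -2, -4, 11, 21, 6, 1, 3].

6

One longest non-decreasing subsequence is 2, 3, 5, 11, 11, 21 (positions 1,3,4,8,11,12), of length 6; no longer one exists.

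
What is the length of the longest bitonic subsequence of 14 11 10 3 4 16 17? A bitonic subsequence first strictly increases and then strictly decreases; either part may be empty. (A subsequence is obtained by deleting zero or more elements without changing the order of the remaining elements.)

4

One longest bitonic subsequence is 14, 11, 10, 4 (positions 1,2,3,5): it rises to 14 then falls. Length 4 is optimal.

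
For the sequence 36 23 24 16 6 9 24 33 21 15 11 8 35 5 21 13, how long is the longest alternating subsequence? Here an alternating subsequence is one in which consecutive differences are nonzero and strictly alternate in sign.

Track the best alternating length ending on an up-step vs a down-step at each position: up/down = 1/1, 1/2, 3/2, 1/4, 1/4, 5/4, 5/2, 5/2, 5/6, 5/6, 5/6, 5/6, 7/2, 1/8, 9/8, 9/10.
The maximum over both is 10; one such subsequence is 36, 23, 24, 16, 24, 21, 35, 5, 21, 13.

10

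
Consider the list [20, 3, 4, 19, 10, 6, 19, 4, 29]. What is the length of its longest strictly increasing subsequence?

5

One longest increasing subsequence is 3, 4, 10, 19, 29 (positions 2,3,5,7,9), of length 5; no longer one exists.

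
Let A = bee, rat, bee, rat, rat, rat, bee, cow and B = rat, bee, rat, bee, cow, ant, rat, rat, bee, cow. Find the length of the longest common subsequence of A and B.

7

Backtracking the LCS table gives one alignment: bee (A1,B2) → rat (A2,B3) → bee (A3,B4) → rat (A5,B7) → rat (A6,B8) → bee (A7,B9) → cow (A8,B10).
So the longest common subsequence has length 7.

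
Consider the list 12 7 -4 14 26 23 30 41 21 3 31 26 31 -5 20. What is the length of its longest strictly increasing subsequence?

Scanning left to right, the best length ending at each element is: 12→1, 7→1, -4→1, 14→2, 26→3, 23→3, 30→4, 41→5, 21→3, 3→2, 31→5, 26→4, 31→5, -5→1, 20→3.
So the longest increasing subsequence has length 5, e.g. 12, 14, 26, 30, 41.

5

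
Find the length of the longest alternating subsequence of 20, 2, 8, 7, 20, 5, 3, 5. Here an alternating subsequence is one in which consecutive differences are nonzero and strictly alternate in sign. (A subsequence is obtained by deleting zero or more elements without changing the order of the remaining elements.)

7

A longest alternating subsequence is 20, 2, 8, 7, 20, 3, 5 (positions 1,2,3,4,5,7,8); its 6 consecutive differences strictly alternate in sign, and length 7 is optimal.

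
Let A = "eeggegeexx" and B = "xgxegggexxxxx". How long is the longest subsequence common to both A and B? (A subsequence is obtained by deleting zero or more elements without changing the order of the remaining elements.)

A longest common subsequence is egggexx (length 7); the LCS DP confirms no longer common subsequence exists.

7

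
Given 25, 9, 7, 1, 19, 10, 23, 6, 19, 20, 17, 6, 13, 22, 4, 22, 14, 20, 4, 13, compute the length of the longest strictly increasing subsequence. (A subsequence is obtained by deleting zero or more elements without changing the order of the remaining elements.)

One longest increasing subsequence is 9, 10, 19, 20, 22 (positions 2,6,9,10,14), of length 5; no longer one exists.

5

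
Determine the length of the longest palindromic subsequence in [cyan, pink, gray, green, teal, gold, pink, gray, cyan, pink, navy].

Using dp[i][j] = 2 + dp[i+1][j−1] if the ends match, else max(dp[i+1][j], dp[i][j−1]):
dp[1][11] = 5. A witness is pink gray pink gray pink at positions 2,3,7,8,10.

5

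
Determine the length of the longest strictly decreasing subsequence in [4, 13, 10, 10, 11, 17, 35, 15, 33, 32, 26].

Let dp[i] be the longest decreasing subsequence ending at position i. Then dp = [1, 1, 2, 2, 2, 1, 1, 2, 2, 3, 4].
The maximum is 4; one witness is 35, 33, 32, 26 at positions 7,9,10,11.

4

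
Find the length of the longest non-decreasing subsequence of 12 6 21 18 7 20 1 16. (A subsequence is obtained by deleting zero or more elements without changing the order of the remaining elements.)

Let dp[i] be the longest non-decreasing subsequence ending at position i. Then dp = [1, 1, 2, 2, 2, 3, 1, 3].
The maximum is 3; one witness is 12, 18, 20 at positions 1,4,6.

3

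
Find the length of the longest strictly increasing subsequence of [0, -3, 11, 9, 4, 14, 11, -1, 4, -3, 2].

Let dp[i] be the longest increasing subsequence ending at position i. Then dp = [1, 1, 2, 2, 2, 3, 3, 2, 3, 1, 3].
The maximum is 3; one witness is 0, 11, 14 at positions 1,3,6.

3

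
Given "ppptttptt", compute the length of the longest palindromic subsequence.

Using dp[i][j] = 2 + dp[i+1][j−1] if the ends match, else max(dp[i+1][j], dp[i][j−1]):
dp[1][9] = 5. A witness is ttptt at positions 4,5,7,8,9.

5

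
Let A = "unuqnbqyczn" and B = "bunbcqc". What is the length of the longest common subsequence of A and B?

5

Backtracking the LCS table gives one alignment: u (A3,B2) → n (A5,B3) → b (A6,B4) → q (A7,B6) → c (A9,B7).
So the longest common subsequence has length 5.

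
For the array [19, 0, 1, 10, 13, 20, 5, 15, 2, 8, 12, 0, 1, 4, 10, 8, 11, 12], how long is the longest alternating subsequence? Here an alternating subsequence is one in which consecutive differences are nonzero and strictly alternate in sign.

11

Track the best alternating length ending on an up-step vs a down-step at each position: up/down = 1/1, 1/2, 3/2, 3/2, 3/2, 3/1, 3/4, 5/4, 3/6, 7/6, 7/6, 1/8, 9/8, 9/8, 9/8, 9/10, 11/8, 11/6.
The maximum over both is 11; one such subsequence is 19, 0, 10, 5, 15, 2, 8, 0, 10, 8, 11.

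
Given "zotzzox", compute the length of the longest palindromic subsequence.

One longest palindromic subsequence is ozzo (positions 2,4,5,6); it reads the same forward and backward, and the interval DP gives dp[1][7] = 4.

4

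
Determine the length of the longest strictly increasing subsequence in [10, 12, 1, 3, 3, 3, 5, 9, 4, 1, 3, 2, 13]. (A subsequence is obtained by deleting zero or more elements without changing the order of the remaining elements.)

5

Let dp[i] be the longest increasing subsequence ending at position i. Then dp = [1, 2, 1, 2, 2, 2, 3, 4, 3, 1, 2, 2, 5].
The maximum is 5; one witness is 1, 3, 5, 9, 13 at positions 3,4,7,8,13.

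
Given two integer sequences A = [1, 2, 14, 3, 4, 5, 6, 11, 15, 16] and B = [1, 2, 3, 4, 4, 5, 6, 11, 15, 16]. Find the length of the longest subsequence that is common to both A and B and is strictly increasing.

9

For each value that appears in both, track the longest common increasing run ending there.
The best achievable length is 9; one witness is 1, 2, 3, 4, 5, 6, 11, 15, 16 (A-positions 1,2,4,5,6,7,8,9,10, B-positions 1,2,3,4,6,7,8,9,10).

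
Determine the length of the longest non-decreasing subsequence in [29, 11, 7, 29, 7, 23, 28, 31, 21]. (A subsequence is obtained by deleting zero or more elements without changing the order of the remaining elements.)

5

Let dp[i] be the longest non-decreasing subsequence ending at position i. Then dp = [1, 1, 1, 2, 2, 3, 4, 5, 3].
The maximum is 5; one witness is 7, 7, 23, 28, 31 at positions 3,5,6,7,8.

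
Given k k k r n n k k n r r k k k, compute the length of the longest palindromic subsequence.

One longest palindromic subsequence is kkkrnkknrkkk (positions 1,2,3,4,6,7,8,9,11,12,13,14); it reads the same forward and backward, and the interval DP gives dp[1][14] = 12.

12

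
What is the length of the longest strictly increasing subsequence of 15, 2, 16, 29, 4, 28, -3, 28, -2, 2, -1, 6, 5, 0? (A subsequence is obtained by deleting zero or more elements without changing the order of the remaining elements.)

One longest increasing subsequence is -3, -2, 2, 6 (positions 7,9,10,12), of length 4; no longer one exists.

4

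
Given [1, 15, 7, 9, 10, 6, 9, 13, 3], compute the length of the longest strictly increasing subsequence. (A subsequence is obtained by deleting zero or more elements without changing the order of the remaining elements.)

One longest increasing subsequence is 1, 7, 9, 10, 13 (positions 1,3,4,5,8), of length 5; no longer one exists.

5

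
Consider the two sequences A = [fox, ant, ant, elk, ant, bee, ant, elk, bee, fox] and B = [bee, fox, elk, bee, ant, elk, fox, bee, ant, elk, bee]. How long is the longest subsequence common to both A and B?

A longest common subsequence is fox, ant, elk, bee, ant, elk, bee (length 7); the LCS DP confirms no longer common subsequence exists.

7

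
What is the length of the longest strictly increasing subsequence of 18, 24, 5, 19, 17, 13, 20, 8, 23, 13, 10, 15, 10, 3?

Let dp[i] be the longest increasing subsequence ending at position i. Then dp = [1, 2, 1, 2, 2, 2, 3, 2, 4, 3, 3, 4, 3, 1].
The maximum is 4; one witness is 18, 19, 20, 23 at positions 1,4,7,9.

4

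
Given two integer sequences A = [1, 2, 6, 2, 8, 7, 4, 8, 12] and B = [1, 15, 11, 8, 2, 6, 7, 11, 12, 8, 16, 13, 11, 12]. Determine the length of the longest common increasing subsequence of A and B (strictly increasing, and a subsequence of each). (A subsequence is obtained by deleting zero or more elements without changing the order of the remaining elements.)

A longest common strictly increasing subsequence is 1, 2, 6, 7, 8, 12 (length 6); it appears in order in both A and B, and no longer such subsequence exists.

6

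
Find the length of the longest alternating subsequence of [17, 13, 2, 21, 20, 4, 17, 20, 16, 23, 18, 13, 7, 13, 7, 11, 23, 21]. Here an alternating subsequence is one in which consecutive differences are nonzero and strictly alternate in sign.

Track the best alternating length ending on an up-step vs a down-step at each position: up/down = 1/1, 1/2, 1/2, 3/1, 3/4, 3/4, 5/4, 5/4, 5/6, 7/1, 7/8, 5/8, 5/8, 9/8, 5/10, 11/10, 11/1, 11/12.
The maximum over both is 12; one such subsequence is 17, 13, 21, 4, 17, 16, 23, 7, 13, 7, 23, 21.

12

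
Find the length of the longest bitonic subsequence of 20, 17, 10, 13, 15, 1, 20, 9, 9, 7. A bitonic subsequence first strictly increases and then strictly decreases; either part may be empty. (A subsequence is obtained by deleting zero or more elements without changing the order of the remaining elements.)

One longest bitonic subsequence is 10, 13, 15, 20, 9, 7 (positions 3,4,5,7,9,10): it rises to 20 then falls. Length 6 is optimal.

6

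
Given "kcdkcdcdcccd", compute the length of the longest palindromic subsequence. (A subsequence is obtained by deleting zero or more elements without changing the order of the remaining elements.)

One longest palindromic subsequence is dcccccd (positions 3,5,7,9,10,11,12); it reads the same forward and backward, and the interval DP gives dp[1][12] = 7.

7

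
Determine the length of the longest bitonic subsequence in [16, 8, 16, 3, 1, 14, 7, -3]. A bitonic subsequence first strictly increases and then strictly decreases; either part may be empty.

5

Let inc[i] be the LIS ending at i and dec[i] the longest strictly decreasing subsequence starting at i. inc = [1, 1, 2, 1, 1, 2, 2, 1], dec = [5, 4, 4, 3, 2, 3, 2, 1].
max_i inc[i]+dec[i]−1 = 5, with one witness 16, 8, 3, 1, -3.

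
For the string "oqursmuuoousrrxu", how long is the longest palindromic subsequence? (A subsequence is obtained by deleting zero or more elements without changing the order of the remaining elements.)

10

One longest palindromic subsequence is ursuoousru (positions 3,4,5,7,9,10,11,12,14,16); it reads the same forward and backward, and the interval DP gives dp[1][16] = 10.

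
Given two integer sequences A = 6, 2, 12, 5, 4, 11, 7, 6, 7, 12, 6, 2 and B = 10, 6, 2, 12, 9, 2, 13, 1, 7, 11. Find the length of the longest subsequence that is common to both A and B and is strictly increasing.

2

A longest common strictly increasing subsequence is 6, 12 (length 2); it appears in order in both A and B, and no longer such subsequence exists.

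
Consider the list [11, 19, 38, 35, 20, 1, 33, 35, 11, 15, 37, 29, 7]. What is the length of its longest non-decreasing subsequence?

6

One longest non-decreasing subsequence is 11, 19, 20, 33, 35, 37 (positions 1,2,5,7,8,11), of length 6; no longer one exists.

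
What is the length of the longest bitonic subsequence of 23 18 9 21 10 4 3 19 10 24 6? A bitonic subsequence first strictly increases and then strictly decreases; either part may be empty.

5

Let inc[i] be the LIS ending at i and dec[i] the longest strictly decreasing subsequence starting at i. inc = [1, 1, 1, 2, 2, 1, 1, 3, 2, 4, 2], dec = [5, 4, 3, 4, 3, 2, 1, 3, 2, 2, 1].
max_i inc[i]+dec[i]−1 = 5, with one witness 23, 21, 19, 10, 6.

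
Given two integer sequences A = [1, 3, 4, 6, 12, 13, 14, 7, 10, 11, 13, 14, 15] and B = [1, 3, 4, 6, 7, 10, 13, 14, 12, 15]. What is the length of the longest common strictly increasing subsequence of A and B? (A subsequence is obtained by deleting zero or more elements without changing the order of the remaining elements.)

For each value that appears in both, track the longest common increasing run ending there.
The best achievable length is 9; one witness is 1, 3, 4, 6, 7, 10, 13, 14, 15 (A-positions 1,2,3,4,8,9,11,12,13, B-positions 1,2,3,4,5,6,7,8,10).

9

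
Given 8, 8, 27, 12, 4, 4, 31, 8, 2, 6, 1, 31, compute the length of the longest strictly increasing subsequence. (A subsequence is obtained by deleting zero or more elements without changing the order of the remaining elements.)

One longest increasing subsequence is 8, 27, 31 (positions 1,3,7), of length 3; no longer one exists.

3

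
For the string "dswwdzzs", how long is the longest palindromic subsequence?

4

Using dp[i][j] = 2 + dp[i+1][j−1] if the ends match, else max(dp[i+1][j], dp[i][j−1]):
dp[1][8] = 4. A witness is szzs at positions 2,6,7,8.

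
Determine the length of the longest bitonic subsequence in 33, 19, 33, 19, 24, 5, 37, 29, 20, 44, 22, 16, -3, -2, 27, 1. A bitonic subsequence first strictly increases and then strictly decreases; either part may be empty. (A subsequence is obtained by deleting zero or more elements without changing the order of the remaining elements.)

Let inc[i] be the LIS ending at i and dec[i] the longest strictly decreasing subsequence starting at i. inc = [1, 1, 2, 1, 2, 1, 3, 3, 2, 4, 3, 2, 1, 2, 4, 3], dec = [5, 3, 5, 3, 4, 2, 5, 4, 3, 4, 3, 2, 1, 1, 2, 1].
max_i inc[i]+dec[i]−1 = 7, with one witness 19, 33, 37, 29, 22, 16, 1.

7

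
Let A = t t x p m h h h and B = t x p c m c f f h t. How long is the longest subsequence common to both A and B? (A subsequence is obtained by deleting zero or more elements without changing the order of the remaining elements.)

5

A longest common subsequence is txpmh (length 5); the LCS DP confirms no longer common subsequence exists.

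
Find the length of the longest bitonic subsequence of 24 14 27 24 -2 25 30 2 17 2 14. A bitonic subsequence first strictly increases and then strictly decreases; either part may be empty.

6

One longest bitonic subsequence is 14, 24, 25, 30, 17, 14 (positions 2,4,6,7,9,11): it rises to 30 then falls. Length 6 is optimal.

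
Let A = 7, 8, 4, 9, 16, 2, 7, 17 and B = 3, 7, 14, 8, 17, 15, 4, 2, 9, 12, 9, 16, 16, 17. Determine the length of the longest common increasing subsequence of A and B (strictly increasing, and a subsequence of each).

5

For each value that appears in both, track the longest common increasing run ending there.
The best achievable length is 5; one witness is 7, 8, 9, 16, 17 (A-positions 1,2,4,5,8, B-positions 2,4,9,12,14).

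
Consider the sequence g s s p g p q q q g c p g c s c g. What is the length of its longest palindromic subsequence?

11

One longest palindromic subsequence is gsgpqqqpgsg (positions 1,3,5,6,7,8,9,12,13,15,17); it reads the same forward and backward, and the interval DP gives dp[1][17] = 11.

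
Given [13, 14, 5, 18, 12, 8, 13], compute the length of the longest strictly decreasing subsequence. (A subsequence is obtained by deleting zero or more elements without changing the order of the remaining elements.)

Scanning left to right, the best length ending at each element is: 13→1, 14→1, 5→2, 18→1, 12→2, 8→3, 13→2.
So the longest decreasing subsequence has length 3, e.g. 13, 12, 8.

3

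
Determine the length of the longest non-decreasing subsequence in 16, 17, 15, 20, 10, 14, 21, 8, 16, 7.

Let dp[i] be the longest non-decreasing subsequence ending at position i. Then dp = [1, 2, 1, 3, 1, 2, 4, 1, 3, 1].
The maximum is 4; one witness is 16, 17, 20, 21 at positions 1,2,4,7.

4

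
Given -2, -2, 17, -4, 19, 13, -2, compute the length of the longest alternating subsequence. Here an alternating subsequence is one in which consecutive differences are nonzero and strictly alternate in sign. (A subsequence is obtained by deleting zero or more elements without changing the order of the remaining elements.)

Track the best alternating length ending on an up-step vs a down-step at each position: up/down = 1/1, 1/1, 2/1, 1/3, 4/1, 4/5, 4/5.
The maximum over both is 5; one such subsequence is -2, 17, -4, 19, 13.

5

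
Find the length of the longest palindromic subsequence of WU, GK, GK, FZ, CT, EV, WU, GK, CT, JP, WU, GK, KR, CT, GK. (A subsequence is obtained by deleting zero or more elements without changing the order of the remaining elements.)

One longest palindromic subsequence is GK CT GK WU GK CT GK (positions 2,5,8,11,12,14,15); it reads the same forward and backward, and the interval DP gives dp[1][15] = 7.

7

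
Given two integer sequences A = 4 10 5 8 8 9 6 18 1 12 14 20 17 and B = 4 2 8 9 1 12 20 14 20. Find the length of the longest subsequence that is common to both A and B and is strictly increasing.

A longest common strictly increasing subsequence is 4, 8, 9, 12, 14, 20 (length 6); it appears in order in both A and B, and no longer such subsequence exists.

6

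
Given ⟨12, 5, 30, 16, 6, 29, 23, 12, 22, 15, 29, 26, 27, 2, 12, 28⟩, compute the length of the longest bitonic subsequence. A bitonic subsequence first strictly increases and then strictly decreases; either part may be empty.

One longest bitonic subsequence is 12, 30, 29, 23, 22, 15, 12 (positions 1,3,6,7,9,10,15): it rises to 30 then falls. Length 7 is optimal.

7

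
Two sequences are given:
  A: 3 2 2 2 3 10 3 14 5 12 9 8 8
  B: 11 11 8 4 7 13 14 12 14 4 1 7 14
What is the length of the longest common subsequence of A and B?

Backtracking the LCS table gives one alignment: 14 (A8,B7) → 12 (A10,B8).
So the longest common subsequence has length 2.

2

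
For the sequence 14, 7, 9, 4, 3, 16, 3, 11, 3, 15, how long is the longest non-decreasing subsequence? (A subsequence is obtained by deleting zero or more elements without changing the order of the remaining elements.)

4

Let dp[i] be the longest non-decreasing subsequence ending at position i. Then dp = [1, 1, 2, 1, 1, 3, 2, 3, 3, 4].
The maximum is 4; one witness is 7, 9, 11, 15 at positions 2,3,8,10.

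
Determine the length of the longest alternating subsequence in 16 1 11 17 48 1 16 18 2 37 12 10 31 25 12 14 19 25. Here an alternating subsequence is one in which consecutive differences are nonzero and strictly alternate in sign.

Track the best alternating length ending on an up-step vs a down-step at each position: up/down = 1/1, 1/2, 3/2, 3/1, 3/1, 1/4, 5/4, 5/4, 5/6, 7/4, 7/8, 7/8, 9/8, 9/10, 9/10, 11/10, 11/10, 11/10.
The maximum over both is 11; one such subsequence is 16, 1, 11, 1, 16, 2, 37, 12, 31, 12, 14.

11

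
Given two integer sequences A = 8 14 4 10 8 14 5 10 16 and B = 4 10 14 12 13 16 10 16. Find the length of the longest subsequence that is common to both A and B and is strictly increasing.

For each value that appears in both, track the longest common increasing run ending there.
The best achievable length is 4; one witness is 4, 10, 14, 16 (A-positions 3,4,6,9, B-positions 1,2,3,6).

4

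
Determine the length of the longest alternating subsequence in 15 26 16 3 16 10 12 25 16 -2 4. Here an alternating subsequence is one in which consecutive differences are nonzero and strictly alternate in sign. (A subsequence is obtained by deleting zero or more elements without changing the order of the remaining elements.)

A longest alternating subsequence is 15, 26, 3, 16, 10, 12, -2, 4 (positions 1,2,4,5,6,7,10,11); its 7 consecutive differences strictly alternate in sign, and length 8 is optimal.

8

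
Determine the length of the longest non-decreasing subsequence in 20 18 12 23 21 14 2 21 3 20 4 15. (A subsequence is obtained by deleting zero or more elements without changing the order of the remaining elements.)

Let dp[i] be the longest non-decreasing subsequence ending at position i. Then dp = [1, 1, 1, 2, 2, 2, 1, 3, 2, 3, 3, 4].
The maximum is 4; one witness is 2, 3, 4, 15 at positions 7,9,11,12.

4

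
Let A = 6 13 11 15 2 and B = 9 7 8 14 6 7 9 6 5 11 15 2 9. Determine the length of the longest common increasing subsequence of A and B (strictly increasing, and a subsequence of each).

3

A longest common strictly increasing subsequence is 6, 11, 15 (length 3); it appears in order in both A and B, and no longer such subsequence exists.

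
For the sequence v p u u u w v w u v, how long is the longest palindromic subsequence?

7

One longest palindromic subsequence is vuwvwuv (positions 1,3,6,7,8,9,10); it reads the same forward and backward, and the interval DP gives dp[1][10] = 7.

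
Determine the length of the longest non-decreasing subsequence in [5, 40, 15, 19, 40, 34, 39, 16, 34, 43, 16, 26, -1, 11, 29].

6

Let dp[i] be the longest non-decreasing subsequence ending at position i. Then dp = [1, 2, 2, 3, 4, 4, 5, 3, 5, 6, 4, 5, 1, 2, 6].
The maximum is 6; one witness is 5, 15, 19, 34, 39, 43 at positions 1,3,4,6,7,10.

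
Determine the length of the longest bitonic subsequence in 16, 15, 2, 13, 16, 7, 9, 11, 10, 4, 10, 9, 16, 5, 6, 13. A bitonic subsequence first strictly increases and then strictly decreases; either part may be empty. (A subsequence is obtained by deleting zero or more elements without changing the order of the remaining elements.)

7

Let inc[i] be the LIS ending at i and dec[i] the longest strictly decreasing subsequence starting at i. inc = [1, 1, 1, 2, 3, 2, 3, 4, 4, 2, 4, 3, 5, 3, 4, 5], dec = [7, 6, 1, 5, 5, 2, 2, 4, 3, 1, 3, 2, 2, 1, 1, 1].
max_i inc[i]+dec[i]−1 = 7, with one witness 16, 15, 13, 11, 10, 9, 6.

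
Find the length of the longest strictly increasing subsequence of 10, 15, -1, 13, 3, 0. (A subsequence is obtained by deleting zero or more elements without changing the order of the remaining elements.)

2

Let dp[i] be the longest increasing subsequence ending at position i. Then dp = [1, 2, 1, 2, 2, 2].
The maximum is 2; one witness is 10, 15 at positions 1,2.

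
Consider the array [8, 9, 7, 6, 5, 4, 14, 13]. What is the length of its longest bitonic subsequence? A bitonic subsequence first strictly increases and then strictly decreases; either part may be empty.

6

One longest bitonic subsequence is 8, 9, 7, 6, 5, 4 (positions 1,2,3,4,5,6): it rises to 9 then falls. Length 6 is optimal.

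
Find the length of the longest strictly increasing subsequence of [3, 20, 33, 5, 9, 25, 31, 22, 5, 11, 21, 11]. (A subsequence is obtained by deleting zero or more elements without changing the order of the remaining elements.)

Let dp[i] be the longest increasing subsequence ending at position i. Then dp = [1, 2, 3, 2, 3, 4, 5, 4, 2, 4, 5, 4].
The maximum is 5; one witness is 3, 5, 9, 25, 31 at positions 1,4,5,6,7.

5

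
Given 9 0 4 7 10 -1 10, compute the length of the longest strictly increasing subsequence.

Let dp[i] be the longest increasing subsequence ending at position i. Then dp = [1, 1, 2, 3, 4, 1, 4].
The maximum is 4; one witness is 0, 4, 7, 10 at positions 2,3,4,5.

4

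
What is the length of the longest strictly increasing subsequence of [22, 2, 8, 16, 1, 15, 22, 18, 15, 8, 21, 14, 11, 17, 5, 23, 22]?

6

Let dp[i] be the longest increasing subsequence ending at position i. Then dp = [1, 1, 2, 3, 1, 3, 4, 4, 3, 2, 5, 3, 3, 4, 2, 6, 6].
The maximum is 6; one witness is 2, 8, 16, 18, 21, 23 at positions 2,3,4,8,11,16.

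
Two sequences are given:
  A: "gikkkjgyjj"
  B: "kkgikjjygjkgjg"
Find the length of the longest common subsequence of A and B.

Backtracking the LCS table gives one alignment: g (A1,B3) → i (A2,B4) → k (A3,B5) → j (A6,B7) → g (A7,B9) → j (A9,B10) → j (A10,B13).
So the longest common subsequence has length 7.

7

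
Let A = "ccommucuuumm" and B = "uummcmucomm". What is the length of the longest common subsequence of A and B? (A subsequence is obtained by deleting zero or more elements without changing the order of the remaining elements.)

6

A longest common subsequence is cmucmm (length 6); the LCS DP confirms no longer common subsequence exists.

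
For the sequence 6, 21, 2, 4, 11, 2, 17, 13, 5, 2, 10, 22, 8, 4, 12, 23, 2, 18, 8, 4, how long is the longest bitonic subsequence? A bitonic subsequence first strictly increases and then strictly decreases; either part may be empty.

One longest bitonic subsequence is 2, 4, 11, 17, 13, 10, 8, 4, 2 (positions 3,4,5,7,8,11,13,14,17): it rises to 17 then falls. Length 9 is optimal.

9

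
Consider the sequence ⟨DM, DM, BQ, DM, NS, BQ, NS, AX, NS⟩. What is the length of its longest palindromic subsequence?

3

One longest palindromic subsequence is NS AX NS (positions 5,8,9); it reads the same forward and backward, and the interval DP gives dp[1][9] = 3.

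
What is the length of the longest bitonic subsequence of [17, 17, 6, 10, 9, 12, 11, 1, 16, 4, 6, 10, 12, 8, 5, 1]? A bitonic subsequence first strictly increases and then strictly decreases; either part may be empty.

8

Let inc[i] be the LIS ending at i and dec[i] the longest strictly decreasing subsequence starting at i. inc = [1, 1, 1, 2, 2, 3, 3, 1, 4, 2, 3, 4, 5, 4, 3, 1], dec = [7, 7, 3, 5, 4, 6, 5, 1, 5, 2, 3, 4, 4, 3, 2, 1].
max_i inc[i]+dec[i]−1 = 8, with one witness 6, 10, 12, 11, 10, 8, 5, 1.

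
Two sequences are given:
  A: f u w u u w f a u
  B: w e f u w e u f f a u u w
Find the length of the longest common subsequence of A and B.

Backtracking the LCS table gives one alignment: f (A1,B3) → u (A2,B4) → w (A3,B5) → u (A4,B7) → f (A7,B9) → a (A8,B10) → u (A9,B12).
So the longest common subsequence has length 7.

7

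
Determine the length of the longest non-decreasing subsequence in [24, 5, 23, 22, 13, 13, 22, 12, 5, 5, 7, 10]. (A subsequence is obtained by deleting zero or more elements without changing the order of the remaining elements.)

Let dp[i] be the longest non-decreasing subsequence ending at position i. Then dp = [1, 1, 2, 2, 2, 3, 4, 2, 2, 3, 4, 5].
The maximum is 5; one witness is 5, 5, 5, 7, 10 at positions 2,9,10,11,12.

5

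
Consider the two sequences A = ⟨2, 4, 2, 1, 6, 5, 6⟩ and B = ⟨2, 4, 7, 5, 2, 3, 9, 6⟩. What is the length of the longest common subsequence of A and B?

4

A longest common subsequence is 2, 4, 2, 6 (length 4); the LCS DP confirms no longer common subsequence exists.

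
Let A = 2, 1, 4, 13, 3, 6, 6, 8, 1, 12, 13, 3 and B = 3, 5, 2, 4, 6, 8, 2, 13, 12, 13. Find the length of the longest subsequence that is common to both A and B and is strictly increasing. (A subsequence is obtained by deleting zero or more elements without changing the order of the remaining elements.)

6

For each value that appears in both, track the longest common increasing run ending there.
The best achievable length is 6; one witness is 2, 4, 6, 8, 12, 13 (A-positions 1,3,6,8,10,11, B-positions 3,4,5,6,9,10).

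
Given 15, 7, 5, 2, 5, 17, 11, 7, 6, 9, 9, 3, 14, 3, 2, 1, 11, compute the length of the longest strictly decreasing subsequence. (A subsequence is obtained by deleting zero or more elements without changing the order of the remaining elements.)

Let dp[i] be the longest decreasing subsequence ending at position i. Then dp = [1, 2, 3, 4, 3, 1, 2, 3, 4, 3, 3, 5, 2, 5, 6, 7, 3].
The maximum is 7; one witness is 15, 11, 7, 6, 3, 2, 1 at positions 1,7,8,9,12,15,16.

7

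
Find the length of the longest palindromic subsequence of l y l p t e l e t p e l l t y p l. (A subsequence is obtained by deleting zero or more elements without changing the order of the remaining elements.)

13

One longest palindromic subsequence is lylpteletplyl (positions 1,2,3,4,5,6,7,8,9,10,13,15,17); it reads the same forward and backward, and the interval DP gives dp[1][17] = 13.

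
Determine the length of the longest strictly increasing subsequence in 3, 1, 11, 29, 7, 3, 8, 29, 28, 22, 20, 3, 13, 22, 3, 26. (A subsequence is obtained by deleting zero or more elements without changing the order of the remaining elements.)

One longest increasing subsequence is 3, 7, 8, 20, 22, 26 (positions 1,5,7,11,14,16), of length 6; no longer one exists.

6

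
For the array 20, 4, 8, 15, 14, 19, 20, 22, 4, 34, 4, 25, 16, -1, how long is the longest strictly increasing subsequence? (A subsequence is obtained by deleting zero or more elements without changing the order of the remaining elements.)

Scanning left to right, the best length ending at each element is: 20→1, 4→1, 8→2, 15→3, 14→3, 19→4, 20→5, 22→6, 4→1, 34→7, 4→1, 25→7, 16→4, -1→1.
So the longest increasing subsequence has length 7, e.g. 4, 8, 15, 19, 20, 22, 34.

7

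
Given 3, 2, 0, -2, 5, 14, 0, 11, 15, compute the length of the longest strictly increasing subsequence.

Let dp[i] be the longest increasing subsequence ending at position i. Then dp = [1, 1, 1, 1, 2, 3, 2, 3, 4].
The maximum is 4; one witness is 3, 5, 14, 15 at positions 1,5,6,9.

4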